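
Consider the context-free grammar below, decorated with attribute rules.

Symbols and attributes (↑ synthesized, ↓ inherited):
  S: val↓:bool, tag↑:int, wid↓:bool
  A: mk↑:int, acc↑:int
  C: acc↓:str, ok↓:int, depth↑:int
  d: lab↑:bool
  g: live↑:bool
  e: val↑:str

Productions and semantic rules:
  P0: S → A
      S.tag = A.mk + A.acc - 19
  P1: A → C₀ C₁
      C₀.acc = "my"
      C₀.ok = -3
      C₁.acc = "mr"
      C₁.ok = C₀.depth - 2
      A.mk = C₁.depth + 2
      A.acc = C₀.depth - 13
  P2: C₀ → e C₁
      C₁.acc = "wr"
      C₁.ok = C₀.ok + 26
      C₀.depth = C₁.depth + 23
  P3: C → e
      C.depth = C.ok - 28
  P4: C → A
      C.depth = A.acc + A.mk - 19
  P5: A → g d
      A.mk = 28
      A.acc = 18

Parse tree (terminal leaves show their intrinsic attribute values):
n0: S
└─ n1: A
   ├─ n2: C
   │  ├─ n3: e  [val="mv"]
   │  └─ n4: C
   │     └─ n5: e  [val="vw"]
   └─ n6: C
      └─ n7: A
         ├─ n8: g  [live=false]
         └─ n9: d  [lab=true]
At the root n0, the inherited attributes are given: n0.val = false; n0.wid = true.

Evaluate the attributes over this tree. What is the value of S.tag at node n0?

1. n0.val = false  [given at root]
2. n0.wid = true  [given at root]
3. n2.acc = "my"  ["my"]
4. n2.ok = -3  [-3]
5. n3.val = "mv"  [terminal]
6. n4.acc = "wr"  ["wr"]
7. n4.ok = 23  [C₀.ok + 26]
8. n5.val = "vw"  [terminal]
9. n4.depth = -5  [C.ok - 28]
10. n2.depth = 18  [C₁.depth + 23]
11. n6.acc = "mr"  ["mr"]
12. n6.ok = 16  [C₀.depth - 2]
13. n8.live = false  [terminal]
14. n9.lab = true  [terminal]
15. n7.mk = 28  [28]
16. n7.acc = 18  [18]
17. n6.depth = 27  [A.acc + A.mk - 19]
18. n1.mk = 29  [C₁.depth + 2]
19. n1.acc = 5  [C₀.depth - 13]
20. n0.tag = 15  [A.mk + A.acc - 19]

15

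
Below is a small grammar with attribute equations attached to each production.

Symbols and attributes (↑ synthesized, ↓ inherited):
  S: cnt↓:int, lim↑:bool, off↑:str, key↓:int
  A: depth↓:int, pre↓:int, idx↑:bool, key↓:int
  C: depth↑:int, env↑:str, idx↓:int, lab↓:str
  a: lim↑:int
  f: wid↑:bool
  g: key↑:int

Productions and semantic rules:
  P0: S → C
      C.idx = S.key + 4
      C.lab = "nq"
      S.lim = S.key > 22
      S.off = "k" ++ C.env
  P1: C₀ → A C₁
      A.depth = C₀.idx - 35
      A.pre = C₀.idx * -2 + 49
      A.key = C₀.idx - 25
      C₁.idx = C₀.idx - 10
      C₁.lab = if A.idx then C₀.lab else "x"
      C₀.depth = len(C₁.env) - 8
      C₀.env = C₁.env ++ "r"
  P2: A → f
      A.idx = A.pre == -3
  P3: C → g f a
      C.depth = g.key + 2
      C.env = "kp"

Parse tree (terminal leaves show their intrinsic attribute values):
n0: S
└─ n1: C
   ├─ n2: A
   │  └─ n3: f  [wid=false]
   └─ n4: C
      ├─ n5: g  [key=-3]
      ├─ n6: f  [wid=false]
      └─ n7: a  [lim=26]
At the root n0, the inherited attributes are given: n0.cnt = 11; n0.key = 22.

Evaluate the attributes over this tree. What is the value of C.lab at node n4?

"nq"

1. n0.cnt = 11  [given at root]
2. n0.key = 22  [given at root]
3. n1.idx = 26  [S.key + 4]
4. n1.lab = "nq"  ["nq"]
5. n2.depth = -9  [C₀.idx - 35]
6. n2.pre = -3  [C₀.idx * -2 + 49]
7. n2.key = 1  [C₀.idx - 25]
8. n3.wid = false  [terminal]
9. n2.idx = true  [A.pre == -3]
10. n4.idx = 16  [C₀.idx - 10]
11. n4.lab = "nq"  [if A.idx then C₀.lab else "x"]
12. n5.key = -3  [terminal]
13. n6.wid = false  [terminal]
14. n7.lim = 26  [terminal]
15. n4.depth = -1  [g.key + 2]
16. n4.env = "kp"  ["kp"]
17. n1.depth = -6  [len(C₁.env) - 8]
18. n1.env = "kpr"  [C₁.env ++ "r"]
19. n0.lim = false  [S.key > 22]
20. n0.off = "kkpr"  ["k" ++ C.env]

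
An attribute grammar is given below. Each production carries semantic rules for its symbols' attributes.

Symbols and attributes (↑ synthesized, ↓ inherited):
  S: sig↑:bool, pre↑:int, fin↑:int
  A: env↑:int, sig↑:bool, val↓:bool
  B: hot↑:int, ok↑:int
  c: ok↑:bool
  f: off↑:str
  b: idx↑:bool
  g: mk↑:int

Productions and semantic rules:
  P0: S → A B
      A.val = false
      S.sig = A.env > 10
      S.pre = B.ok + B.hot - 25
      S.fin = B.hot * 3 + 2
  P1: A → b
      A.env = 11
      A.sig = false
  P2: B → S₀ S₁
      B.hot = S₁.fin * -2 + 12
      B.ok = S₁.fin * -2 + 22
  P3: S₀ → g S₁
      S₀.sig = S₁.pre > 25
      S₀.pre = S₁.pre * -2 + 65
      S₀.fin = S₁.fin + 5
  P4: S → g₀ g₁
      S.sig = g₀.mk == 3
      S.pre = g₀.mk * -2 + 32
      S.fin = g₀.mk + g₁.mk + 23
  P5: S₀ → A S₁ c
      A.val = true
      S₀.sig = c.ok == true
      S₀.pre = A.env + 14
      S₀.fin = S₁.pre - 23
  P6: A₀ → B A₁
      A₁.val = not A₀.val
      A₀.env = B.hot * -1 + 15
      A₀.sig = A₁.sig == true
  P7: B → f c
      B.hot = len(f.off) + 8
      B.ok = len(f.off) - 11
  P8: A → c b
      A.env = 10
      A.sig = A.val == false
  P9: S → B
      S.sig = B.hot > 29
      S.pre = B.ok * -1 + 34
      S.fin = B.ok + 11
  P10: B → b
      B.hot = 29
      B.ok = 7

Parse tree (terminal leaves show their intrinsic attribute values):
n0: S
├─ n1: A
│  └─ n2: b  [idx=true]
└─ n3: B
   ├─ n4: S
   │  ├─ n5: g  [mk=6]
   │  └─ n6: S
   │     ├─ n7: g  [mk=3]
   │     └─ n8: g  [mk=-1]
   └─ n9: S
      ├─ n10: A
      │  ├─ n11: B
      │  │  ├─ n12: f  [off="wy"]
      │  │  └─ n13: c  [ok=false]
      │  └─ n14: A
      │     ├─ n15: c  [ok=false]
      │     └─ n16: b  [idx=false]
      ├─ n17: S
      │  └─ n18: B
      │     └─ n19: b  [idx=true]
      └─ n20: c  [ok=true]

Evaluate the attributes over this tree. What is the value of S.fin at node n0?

14

1. n1.val = false  [false]
2. n2.idx = true  [terminal]
3. n1.env = 11  [11]
4. n1.sig = false  [false]
5. n5.mk = 6  [terminal]
6. n7.mk = 3  [terminal]
7. n8.mk = -1  [terminal]
8. n6.sig = true  [g₀.mk == 3]
9. n6.pre = 26  [g₀.mk * -2 + 32]
10. n6.fin = 25  [g₀.mk + g₁.mk + 23]
11. n4.sig = true  [S₁.pre > 25]
12. n4.pre = 13  [S₁.pre * -2 + 65]
13. n4.fin = 30  [S₁.fin + 5]
14. n10.val = true  [true]
15. n12.off = "wy"  [terminal]
16. n13.ok = false  [terminal]
17. n11.hot = 10  [len(f.off) + 8]
18. n11.ok = -9  [len(f.off) - 11]
19. n14.val = false  [not A₀.val]
20. n15.ok = false  [terminal]
21. n16.idx = false  [terminal]
22. n14.env = 10  [10]
23. n14.sig = true  [A.val == false]
24. n10.env = 5  [B.hot * -1 + 15]
25. n10.sig = true  [A₁.sig == true]
26. n19.idx = true  [terminal]
27. n18.hot = 29  [29]
28. n18.ok = 7  [7]
29. n17.sig = false  [B.hot > 29]
30. n17.pre = 27  [B.ok * -1 + 34]
31. n17.fin = 18  [B.ok + 11]
32. n20.ok = true  [terminal]
33. n9.sig = true  [c.ok == true]
34. n9.pre = 19  [A.env + 14]
35. n9.fin = 4  [S₁.pre - 23]
36. n3.hot = 4  [S₁.fin * -2 + 12]
37. n3.ok = 14  [S₁.fin * -2 + 22]
38. n0.sig = true  [A.env > 10]
39. n0.pre = -7  [B.ok + B.hot - 25]
40. n0.fin = 14  [B.hot * 3 + 2]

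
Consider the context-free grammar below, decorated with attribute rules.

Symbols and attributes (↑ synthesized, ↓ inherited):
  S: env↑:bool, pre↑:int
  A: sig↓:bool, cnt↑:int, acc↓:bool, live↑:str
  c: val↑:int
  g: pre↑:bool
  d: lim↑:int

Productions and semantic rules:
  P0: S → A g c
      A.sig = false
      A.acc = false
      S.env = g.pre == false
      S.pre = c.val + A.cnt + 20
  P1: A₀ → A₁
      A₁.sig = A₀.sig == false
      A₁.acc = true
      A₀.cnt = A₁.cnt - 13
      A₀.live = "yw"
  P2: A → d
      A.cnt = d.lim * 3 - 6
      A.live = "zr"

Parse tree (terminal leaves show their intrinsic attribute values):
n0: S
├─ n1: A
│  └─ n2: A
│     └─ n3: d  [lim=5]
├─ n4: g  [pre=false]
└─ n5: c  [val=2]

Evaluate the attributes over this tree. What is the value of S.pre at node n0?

1. n1.sig = false  [false]
2. n1.acc = false  [false]
3. n2.sig = true  [A₀.sig == false]
4. n2.acc = true  [true]
5. n3.lim = 5  [terminal]
6. n2.cnt = 9  [d.lim * 3 - 6]
7. n2.live = "zr"  ["zr"]
8. n1.cnt = -4  [A₁.cnt - 13]
9. n1.live = "yw"  ["yw"]
10. n4.pre = false  [terminal]
11. n5.val = 2  [terminal]
12. n0.env = true  [g.pre == false]
13. n0.pre = 18  [c.val + A.cnt + 20]

18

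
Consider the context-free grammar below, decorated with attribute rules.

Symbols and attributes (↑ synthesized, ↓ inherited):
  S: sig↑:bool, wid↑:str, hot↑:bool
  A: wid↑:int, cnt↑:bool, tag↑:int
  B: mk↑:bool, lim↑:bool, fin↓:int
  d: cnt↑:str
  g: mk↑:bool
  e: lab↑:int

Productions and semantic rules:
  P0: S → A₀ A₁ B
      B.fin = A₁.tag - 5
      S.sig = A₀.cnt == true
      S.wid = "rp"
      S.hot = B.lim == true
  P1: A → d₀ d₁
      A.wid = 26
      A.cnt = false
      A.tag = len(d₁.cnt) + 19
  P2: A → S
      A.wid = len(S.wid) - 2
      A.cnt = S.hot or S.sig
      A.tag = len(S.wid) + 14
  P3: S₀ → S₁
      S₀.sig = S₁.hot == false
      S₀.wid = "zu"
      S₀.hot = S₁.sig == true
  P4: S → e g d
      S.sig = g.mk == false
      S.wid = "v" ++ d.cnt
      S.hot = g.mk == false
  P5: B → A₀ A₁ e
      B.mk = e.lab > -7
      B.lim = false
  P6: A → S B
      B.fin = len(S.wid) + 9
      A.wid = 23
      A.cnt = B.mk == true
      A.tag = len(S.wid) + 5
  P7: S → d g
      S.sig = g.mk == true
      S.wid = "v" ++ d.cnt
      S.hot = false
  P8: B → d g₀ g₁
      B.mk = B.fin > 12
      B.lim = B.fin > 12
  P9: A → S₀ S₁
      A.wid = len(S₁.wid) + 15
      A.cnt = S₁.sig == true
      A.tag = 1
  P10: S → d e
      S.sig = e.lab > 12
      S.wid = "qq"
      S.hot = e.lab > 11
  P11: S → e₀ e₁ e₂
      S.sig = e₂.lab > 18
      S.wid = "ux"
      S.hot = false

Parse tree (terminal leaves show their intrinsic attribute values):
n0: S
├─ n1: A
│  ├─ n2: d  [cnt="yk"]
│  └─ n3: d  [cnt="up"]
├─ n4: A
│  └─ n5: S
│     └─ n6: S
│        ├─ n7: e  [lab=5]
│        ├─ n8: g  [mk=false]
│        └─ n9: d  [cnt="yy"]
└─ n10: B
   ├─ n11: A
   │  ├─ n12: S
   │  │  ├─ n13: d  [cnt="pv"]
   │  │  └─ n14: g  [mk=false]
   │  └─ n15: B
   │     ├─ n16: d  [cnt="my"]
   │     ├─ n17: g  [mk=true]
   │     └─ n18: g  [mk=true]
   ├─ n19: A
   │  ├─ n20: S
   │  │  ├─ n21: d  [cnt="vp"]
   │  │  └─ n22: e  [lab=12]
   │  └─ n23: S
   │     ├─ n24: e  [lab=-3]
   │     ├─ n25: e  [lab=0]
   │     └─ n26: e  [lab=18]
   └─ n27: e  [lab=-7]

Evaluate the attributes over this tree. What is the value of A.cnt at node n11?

false

1. n2.cnt = "yk"  [terminal]
2. n3.cnt = "up"  [terminal]
3. n1.wid = 26  [26]
4. n1.cnt = false  [false]
5. n1.tag = 21  [len(d₁.cnt) + 19]
6. n7.lab = 5  [terminal]
7. n8.mk = false  [terminal]
8. n9.cnt = "yy"  [terminal]
9. n6.sig = true  [g.mk == false]
10. n6.wid = "vyy"  ["v" ++ d.cnt]
11. n6.hot = true  [g.mk == false]
12. n5.sig = false  [S₁.hot == false]
13. n5.wid = "zu"  ["zu"]
14. n5.hot = true  [S₁.sig == true]
15. n4.wid = 0  [len(S.wid) - 2]
16. n4.cnt = true  [S.hot or S.sig]
17. n4.tag = 16  [len(S.wid) + 14]
18. n10.fin = 11  [A₁.tag - 5]
19. n13.cnt = "pv"  [terminal]
20. n14.mk = false  [terminal]
21. n12.sig = false  [g.mk == true]
22. n12.wid = "vpv"  ["v" ++ d.cnt]
23. n12.hot = false  [false]
24. n15.fin = 12  [len(S.wid) + 9]
25. n16.cnt = "my"  [terminal]
26. n17.mk = true  [terminal]
27. n18.mk = true  [terminal]
28. n15.mk = false  [B.fin > 12]
29. n15.lim = false  [B.fin > 12]
30. n11.wid = 23  [23]
31. n11.cnt = false  [B.mk == true]
32. n11.tag = 8  [len(S.wid) + 5]
33. n21.cnt = "vp"  [terminal]
34. n22.lab = 12  [terminal]
35. n20.sig = false  [e.lab > 12]
36. n20.wid = "qq"  ["qq"]
37. n20.hot = true  [e.lab > 11]
38. n24.lab = -3  [terminal]
39. n25.lab = 0  [terminal]
40. n26.lab = 18  [terminal]
41. n23.sig = false  [e₂.lab > 18]
42. n23.wid = "ux"  ["ux"]
43. n23.hot = false  [false]
44. n19.wid = 17  [len(S₁.wid) + 15]
45. n19.cnt = false  [S₁.sig == true]
46. n19.tag = 1  [1]
47. n27.lab = -7  [terminal]
48. n10.mk = false  [e.lab > -7]
49. n10.lim = false  [false]
50. n0.sig = false  [A₀.cnt == true]
51. n0.wid = "rp"  ["rp"]
52. n0.hot = false  [B.lim == true]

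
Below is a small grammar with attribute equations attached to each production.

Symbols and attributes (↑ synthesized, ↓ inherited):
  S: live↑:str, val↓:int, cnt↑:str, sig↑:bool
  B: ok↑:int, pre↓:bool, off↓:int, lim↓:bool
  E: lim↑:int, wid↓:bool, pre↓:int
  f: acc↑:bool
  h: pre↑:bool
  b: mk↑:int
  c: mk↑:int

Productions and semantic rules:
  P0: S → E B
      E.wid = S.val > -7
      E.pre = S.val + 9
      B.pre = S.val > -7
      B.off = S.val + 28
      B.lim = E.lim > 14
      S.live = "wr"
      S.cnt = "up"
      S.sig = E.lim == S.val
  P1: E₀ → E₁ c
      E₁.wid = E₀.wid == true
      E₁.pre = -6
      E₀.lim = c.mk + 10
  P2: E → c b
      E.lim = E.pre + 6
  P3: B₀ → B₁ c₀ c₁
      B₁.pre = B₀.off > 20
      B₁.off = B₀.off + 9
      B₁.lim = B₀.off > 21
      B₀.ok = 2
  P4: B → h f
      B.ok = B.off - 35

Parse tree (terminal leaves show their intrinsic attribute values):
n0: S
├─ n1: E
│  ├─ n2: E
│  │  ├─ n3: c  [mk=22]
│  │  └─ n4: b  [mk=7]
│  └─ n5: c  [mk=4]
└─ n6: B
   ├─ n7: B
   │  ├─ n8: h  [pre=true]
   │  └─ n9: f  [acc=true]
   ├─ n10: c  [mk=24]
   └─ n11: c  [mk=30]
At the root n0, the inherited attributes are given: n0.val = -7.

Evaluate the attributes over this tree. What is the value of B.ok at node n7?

-5

1. n0.val = -7  [given at root]
2. n1.wid = false  [S.val > -7]
3. n1.pre = 2  [S.val + 9]
4. n2.wid = false  [E₀.wid == true]
5. n2.pre = -6  [-6]
6. n3.mk = 22  [terminal]
7. n4.mk = 7  [terminal]
8. n2.lim = 0  [E.pre + 6]
9. n5.mk = 4  [terminal]
10. n1.lim = 14  [c.mk + 10]
11. n6.pre = false  [S.val > -7]
12. n6.off = 21  [S.val + 28]
13. n6.lim = false  [E.lim > 14]
14. n7.pre = true  [B₀.off > 20]
15. n7.off = 30  [B₀.off + 9]
16. n7.lim = false  [B₀.off > 21]
17. n8.pre = true  [terminal]
18. n9.acc = true  [terminal]
19. n7.ok = -5  [B.off - 35]
20. n10.mk = 24  [terminal]
21. n11.mk = 30  [terminal]
22. n6.ok = 2  [2]
23. n0.live = "wr"  ["wr"]
24. n0.cnt = "up"  ["up"]
25. n0.sig = false  [E.lim == S.val]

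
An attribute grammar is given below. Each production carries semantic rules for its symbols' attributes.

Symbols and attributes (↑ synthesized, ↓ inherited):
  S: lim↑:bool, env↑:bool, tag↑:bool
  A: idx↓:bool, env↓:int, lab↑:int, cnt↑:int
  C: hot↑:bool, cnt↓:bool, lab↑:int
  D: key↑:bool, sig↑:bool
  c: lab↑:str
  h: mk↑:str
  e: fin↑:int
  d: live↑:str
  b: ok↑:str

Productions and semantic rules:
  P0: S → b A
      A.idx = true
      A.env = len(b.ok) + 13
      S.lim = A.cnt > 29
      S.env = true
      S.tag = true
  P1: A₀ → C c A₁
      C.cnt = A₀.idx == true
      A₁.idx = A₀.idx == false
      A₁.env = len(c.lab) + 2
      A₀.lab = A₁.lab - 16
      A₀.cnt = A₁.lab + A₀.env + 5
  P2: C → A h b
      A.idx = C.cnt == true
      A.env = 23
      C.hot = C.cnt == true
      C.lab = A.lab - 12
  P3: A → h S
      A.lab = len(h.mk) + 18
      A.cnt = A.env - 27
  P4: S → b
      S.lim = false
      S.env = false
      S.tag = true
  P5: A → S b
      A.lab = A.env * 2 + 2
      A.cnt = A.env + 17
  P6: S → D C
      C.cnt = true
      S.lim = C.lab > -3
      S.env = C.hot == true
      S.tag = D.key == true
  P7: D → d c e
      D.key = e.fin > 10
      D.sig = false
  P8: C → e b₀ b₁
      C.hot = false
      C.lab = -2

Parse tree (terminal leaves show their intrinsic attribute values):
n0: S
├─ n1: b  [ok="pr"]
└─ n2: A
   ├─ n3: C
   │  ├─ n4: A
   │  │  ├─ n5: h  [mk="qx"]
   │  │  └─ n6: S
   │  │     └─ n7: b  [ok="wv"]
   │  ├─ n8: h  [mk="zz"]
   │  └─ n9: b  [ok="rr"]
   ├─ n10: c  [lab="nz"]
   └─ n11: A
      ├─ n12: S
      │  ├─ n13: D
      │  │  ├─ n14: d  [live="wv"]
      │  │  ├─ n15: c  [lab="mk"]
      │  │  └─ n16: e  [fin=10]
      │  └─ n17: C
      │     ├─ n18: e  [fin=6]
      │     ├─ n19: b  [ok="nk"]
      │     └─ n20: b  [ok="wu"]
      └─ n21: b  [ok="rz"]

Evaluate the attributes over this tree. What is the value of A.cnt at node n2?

30

1. n1.ok = "pr"  [terminal]
2. n2.idx = true  [true]
3. n2.env = 15  [len(b.ok) + 13]
4. n3.cnt = true  [A₀.idx == true]
5. n4.idx = true  [C.cnt == true]
6. n4.env = 23  [23]
7. n5.mk = "qx"  [terminal]
8. n7.ok = "wv"  [terminal]
9. n6.lim = false  [false]
10. n6.env = false  [false]
11. n6.tag = true  [true]
12. n4.lab = 20  [len(h.mk) + 18]
13. n4.cnt = -4  [A.env - 27]
14. n8.mk = "zz"  [terminal]
15. n9.ok = "rr"  [terminal]
16. n3.hot = true  [C.cnt == true]
17. n3.lab = 8  [A.lab - 12]
18. n10.lab = "nz"  [terminal]
19. n11.idx = false  [A₀.idx == false]
20. n11.env = 4  [len(c.lab) + 2]
21. n14.live = "wv"  [terminal]
22. n15.lab = "mk"  [terminal]
23. n16.fin = 10  [terminal]
24. n13.key = false  [e.fin > 10]
25. n13.sig = false  [false]
26. n17.cnt = true  [true]
27. n18.fin = 6  [terminal]
28. n19.ok = "nk"  [terminal]
29. n20.ok = "wu"  [terminal]
30. n17.hot = false  [false]
31. n17.lab = -2  [-2]
32. n12.lim = true  [C.lab > -3]
33. n12.env = false  [C.hot == true]
34. n12.tag = false  [D.key == true]
35. n21.ok = "rz"  [terminal]
36. n11.lab = 10  [A.env * 2 + 2]
37. n11.cnt = 21  [A.env + 17]
38. n2.lab = -6  [A₁.lab - 16]
39. n2.cnt = 30  [A₁.lab + A₀.env + 5]
40. n0.lim = true  [A.cnt > 29]
41. n0.env = true  [true]
42. n0.tag = true  [true]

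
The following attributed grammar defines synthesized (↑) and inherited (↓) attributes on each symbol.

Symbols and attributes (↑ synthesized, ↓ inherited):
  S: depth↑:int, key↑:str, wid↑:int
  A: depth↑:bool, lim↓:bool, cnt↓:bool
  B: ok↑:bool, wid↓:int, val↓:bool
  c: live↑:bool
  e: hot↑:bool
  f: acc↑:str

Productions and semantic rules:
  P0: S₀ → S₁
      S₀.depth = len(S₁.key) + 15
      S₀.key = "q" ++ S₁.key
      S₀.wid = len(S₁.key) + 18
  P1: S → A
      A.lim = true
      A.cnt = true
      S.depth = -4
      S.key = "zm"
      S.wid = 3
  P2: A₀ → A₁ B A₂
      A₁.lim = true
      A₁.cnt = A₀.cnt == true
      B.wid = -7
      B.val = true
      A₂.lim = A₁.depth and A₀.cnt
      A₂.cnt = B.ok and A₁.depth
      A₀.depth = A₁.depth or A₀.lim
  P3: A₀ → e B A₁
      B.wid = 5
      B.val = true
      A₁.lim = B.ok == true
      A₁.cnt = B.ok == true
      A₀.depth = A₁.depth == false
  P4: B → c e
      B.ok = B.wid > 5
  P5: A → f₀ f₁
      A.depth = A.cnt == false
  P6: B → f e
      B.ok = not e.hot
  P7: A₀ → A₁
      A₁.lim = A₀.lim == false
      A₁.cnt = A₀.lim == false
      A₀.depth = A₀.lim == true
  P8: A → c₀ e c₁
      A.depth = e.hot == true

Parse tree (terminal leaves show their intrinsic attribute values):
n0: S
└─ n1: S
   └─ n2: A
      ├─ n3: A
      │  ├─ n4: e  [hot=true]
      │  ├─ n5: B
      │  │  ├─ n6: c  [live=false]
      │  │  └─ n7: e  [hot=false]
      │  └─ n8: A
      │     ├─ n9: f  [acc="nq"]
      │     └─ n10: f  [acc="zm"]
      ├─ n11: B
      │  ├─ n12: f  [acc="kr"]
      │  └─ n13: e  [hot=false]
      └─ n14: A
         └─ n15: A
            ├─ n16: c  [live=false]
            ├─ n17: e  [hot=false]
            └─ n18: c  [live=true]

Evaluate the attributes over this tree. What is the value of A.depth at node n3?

1. n2.lim = true  [true]
2. n2.cnt = true  [true]
3. n3.lim = true  [true]
4. n3.cnt = true  [A₀.cnt == true]
5. n4.hot = true  [terminal]
6. n5.wid = 5  [5]
7. n5.val = true  [true]
8. n6.live = false  [terminal]
9. n7.hot = false  [terminal]
10. n5.ok = false  [B.wid > 5]
11. n8.lim = false  [B.ok == true]
12. n8.cnt = false  [B.ok == true]
13. n9.acc = "nq"  [terminal]
14. n10.acc = "zm"  [terminal]
15. n8.depth = true  [A.cnt == false]
16. n3.depth = false  [A₁.depth == false]
17. n11.wid = -7  [-7]
18. n11.val = true  [true]
19. n12.acc = "kr"  [terminal]
20. n13.hot = false  [terminal]
21. n11.ok = true  [not e.hot]
22. n14.lim = false  [A₁.depth and A₀.cnt]
23. n14.cnt = false  [B.ok and A₁.depth]
24. n15.lim = true  [A₀.lim == false]
25. n15.cnt = true  [A₀.lim == false]
26. n16.live = false  [terminal]
27. n17.hot = false  [terminal]
28. n18.live = true  [terminal]
29. n15.depth = false  [e.hot == true]
30. n14.depth = false  [A₀.lim == true]
31. n2.depth = true  [A₁.depth or A₀.lim]
32. n1.depth = -4  [-4]
33. n1.key = "zm"  ["zm"]
34. n1.wid = 3  [3]
35. n0.depth = 17  [len(S₁.key) + 15]
36. n0.key = "qzm"  ["q" ++ S₁.key]
37. n0.wid = 20  [len(S₁.key) + 18]

false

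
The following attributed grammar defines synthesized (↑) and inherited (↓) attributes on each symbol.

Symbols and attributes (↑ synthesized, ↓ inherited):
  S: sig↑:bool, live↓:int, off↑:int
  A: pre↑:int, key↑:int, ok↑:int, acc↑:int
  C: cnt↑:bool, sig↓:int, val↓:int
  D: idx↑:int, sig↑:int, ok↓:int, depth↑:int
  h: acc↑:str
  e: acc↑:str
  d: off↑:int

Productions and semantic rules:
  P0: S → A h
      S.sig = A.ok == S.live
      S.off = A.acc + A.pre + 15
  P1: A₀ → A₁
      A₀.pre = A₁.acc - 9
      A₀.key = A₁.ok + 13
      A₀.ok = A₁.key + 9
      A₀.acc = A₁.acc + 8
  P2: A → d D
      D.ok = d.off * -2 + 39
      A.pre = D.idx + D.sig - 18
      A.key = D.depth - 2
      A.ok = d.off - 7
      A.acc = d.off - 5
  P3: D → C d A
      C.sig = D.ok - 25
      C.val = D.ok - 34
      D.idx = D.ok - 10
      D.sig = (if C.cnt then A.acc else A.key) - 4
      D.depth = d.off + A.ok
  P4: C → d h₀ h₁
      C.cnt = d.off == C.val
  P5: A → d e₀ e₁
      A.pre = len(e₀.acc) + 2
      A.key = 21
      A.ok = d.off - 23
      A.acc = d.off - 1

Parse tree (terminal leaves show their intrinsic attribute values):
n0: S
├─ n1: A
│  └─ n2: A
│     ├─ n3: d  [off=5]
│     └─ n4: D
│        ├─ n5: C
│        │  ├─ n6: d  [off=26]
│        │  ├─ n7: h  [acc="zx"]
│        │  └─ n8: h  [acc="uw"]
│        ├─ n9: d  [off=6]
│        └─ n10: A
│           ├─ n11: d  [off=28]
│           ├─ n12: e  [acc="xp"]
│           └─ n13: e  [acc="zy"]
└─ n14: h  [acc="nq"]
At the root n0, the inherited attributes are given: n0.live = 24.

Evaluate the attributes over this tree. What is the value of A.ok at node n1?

18

1. n0.live = 24  [given at root]
2. n3.off = 5  [terminal]
3. n4.ok = 29  [d.off * -2 + 39]
4. n5.sig = 4  [D.ok - 25]
5. n5.val = -5  [D.ok - 34]
6. n6.off = 26  [terminal]
7. n7.acc = "zx"  [terminal]
8. n8.acc = "uw"  [terminal]
9. n5.cnt = false  [d.off == C.val]
10. n9.off = 6  [terminal]
11. n11.off = 28  [terminal]
12. n12.acc = "xp"  [terminal]
13. n13.acc = "zy"  [terminal]
14. n10.pre = 4  [len(e₀.acc) + 2]
15. n10.key = 21  [21]
16. n10.ok = 5  [d.off - 23]
17. n10.acc = 27  [d.off - 1]
18. n4.idx = 19  [D.ok - 10]
19. n4.sig = 17  [(if C.cnt then A.acc else A.key) - 4]
20. n4.depth = 11  [d.off + A.ok]
21. n2.pre = 18  [D.idx + D.sig - 18]
22. n2.key = 9  [D.depth - 2]
23. n2.ok = -2  [d.off - 7]
24. n2.acc = 0  [d.off - 5]
25. n1.pre = -9  [A₁.acc - 9]
26. n1.key = 11  [A₁.ok + 13]
27. n1.ok = 18  [A₁.key + 9]
28. n1.acc = 8  [A₁.acc + 8]
29. n14.acc = "nq"  [terminal]
30. n0.sig = false  [A.ok == S.live]
31. n0.off = 14  [A.acc + A.pre + 15]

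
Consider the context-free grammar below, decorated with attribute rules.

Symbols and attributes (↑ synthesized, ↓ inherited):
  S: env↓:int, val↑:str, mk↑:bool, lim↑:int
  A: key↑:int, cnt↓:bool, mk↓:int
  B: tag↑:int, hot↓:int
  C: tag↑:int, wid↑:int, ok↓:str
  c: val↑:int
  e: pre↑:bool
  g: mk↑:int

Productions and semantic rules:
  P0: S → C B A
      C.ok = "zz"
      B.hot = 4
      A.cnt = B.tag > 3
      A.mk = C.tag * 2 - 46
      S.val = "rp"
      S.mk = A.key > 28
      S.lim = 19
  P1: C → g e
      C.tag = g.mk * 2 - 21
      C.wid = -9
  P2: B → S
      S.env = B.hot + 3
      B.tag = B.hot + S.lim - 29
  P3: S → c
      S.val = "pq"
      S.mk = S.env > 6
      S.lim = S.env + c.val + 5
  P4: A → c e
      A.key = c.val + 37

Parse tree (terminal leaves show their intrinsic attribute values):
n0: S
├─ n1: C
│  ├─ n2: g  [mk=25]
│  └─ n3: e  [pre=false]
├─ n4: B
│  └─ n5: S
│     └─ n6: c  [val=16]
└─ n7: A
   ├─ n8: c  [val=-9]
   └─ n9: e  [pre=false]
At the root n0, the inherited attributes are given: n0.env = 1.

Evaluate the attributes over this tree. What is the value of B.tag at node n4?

1. n0.env = 1  [given at root]
2. n1.ok = "zz"  ["zz"]
3. n2.mk = 25  [terminal]
4. n3.pre = false  [terminal]
5. n1.tag = 29  [g.mk * 2 - 21]
6. n1.wid = -9  [-9]
7. n4.hot = 4  [4]
8. n5.env = 7  [B.hot + 3]
9. n6.val = 16  [terminal]
10. n5.val = "pq"  ["pq"]
11. n5.mk = true  [S.env > 6]
12. n5.lim = 28  [S.env + c.val + 5]
13. n4.tag = 3  [B.hot + S.lim - 29]
14. n7.cnt = false  [B.tag > 3]
15. n7.mk = 12  [C.tag * 2 - 46]
16. n8.val = -9  [terminal]
17. n9.pre = false  [terminal]
18. n7.key = 28  [c.val + 37]
19. n0.val = "rp"  ["rp"]
20. n0.mk = false  [A.key > 28]
21. n0.lim = 19  [19]

3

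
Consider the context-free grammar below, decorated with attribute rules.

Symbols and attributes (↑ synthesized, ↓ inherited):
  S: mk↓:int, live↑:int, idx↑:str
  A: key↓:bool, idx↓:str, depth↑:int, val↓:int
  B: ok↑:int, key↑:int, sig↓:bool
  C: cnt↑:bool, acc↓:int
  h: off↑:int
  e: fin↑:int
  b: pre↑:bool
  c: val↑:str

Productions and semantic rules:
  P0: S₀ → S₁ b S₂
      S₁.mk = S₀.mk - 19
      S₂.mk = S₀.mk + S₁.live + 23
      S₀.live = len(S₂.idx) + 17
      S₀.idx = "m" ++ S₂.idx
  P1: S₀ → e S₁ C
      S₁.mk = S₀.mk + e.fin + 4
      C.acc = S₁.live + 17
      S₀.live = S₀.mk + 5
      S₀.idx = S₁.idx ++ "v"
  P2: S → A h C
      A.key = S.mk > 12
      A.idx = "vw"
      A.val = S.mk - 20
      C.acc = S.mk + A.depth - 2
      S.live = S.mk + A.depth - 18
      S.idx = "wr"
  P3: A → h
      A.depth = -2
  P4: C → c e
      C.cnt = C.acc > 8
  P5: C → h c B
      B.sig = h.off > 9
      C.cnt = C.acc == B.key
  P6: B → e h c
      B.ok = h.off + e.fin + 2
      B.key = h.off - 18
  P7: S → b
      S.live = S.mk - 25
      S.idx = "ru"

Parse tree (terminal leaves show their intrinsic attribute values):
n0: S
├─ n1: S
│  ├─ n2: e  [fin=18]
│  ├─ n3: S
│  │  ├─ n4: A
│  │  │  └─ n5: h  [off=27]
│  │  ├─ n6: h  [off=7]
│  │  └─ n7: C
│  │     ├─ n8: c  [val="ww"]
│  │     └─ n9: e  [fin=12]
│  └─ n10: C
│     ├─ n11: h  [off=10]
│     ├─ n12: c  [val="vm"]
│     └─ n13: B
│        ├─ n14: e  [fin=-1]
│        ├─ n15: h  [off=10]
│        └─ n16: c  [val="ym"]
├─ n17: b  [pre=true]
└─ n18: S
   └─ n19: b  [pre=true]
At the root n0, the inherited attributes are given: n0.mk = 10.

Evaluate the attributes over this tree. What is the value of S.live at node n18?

4

1. n0.mk = 10  [given at root]
2. n1.mk = -9  [S₀.mk - 19]
3. n2.fin = 18  [terminal]
4. n3.mk = 13  [S₀.mk + e.fin + 4]
5. n4.key = true  [S.mk > 12]
6. n4.idx = "vw"  ["vw"]
7. n4.val = -7  [S.mk - 20]
8. n5.off = 27  [terminal]
9. n4.depth = -2  [-2]
10. n6.off = 7  [terminal]
11. n7.acc = 9  [S.mk + A.depth - 2]
12. n8.val = "ww"  [terminal]
13. n9.fin = 12  [terminal]
14. n7.cnt = true  [C.acc > 8]
15. n3.live = -7  [S.mk + A.depth - 18]
16. n3.idx = "wr"  ["wr"]
17. n10.acc = 10  [S₁.live + 17]
18. n11.off = 10  [terminal]
19. n12.val = "vm"  [terminal]
20. n13.sig = true  [h.off > 9]
21. n14.fin = -1  [terminal]
22. n15.off = 10  [terminal]
23. n16.val = "ym"  [terminal]
24. n13.ok = 11  [h.off + e.fin + 2]
25. n13.key = -8  [h.off - 18]
26. n10.cnt = false  [C.acc == B.key]
27. n1.live = -4  [S₀.mk + 5]
28. n1.idx = "wrv"  [S₁.idx ++ "v"]
29. n17.pre = true  [terminal]
30. n18.mk = 29  [S₀.mk + S₁.live + 23]
31. n19.pre = true  [terminal]
32. n18.live = 4  [S.mk - 25]
33. n18.idx = "ru"  ["ru"]
34. n0.live = 19  [len(S₂.idx) + 17]
35. n0.idx = "mru"  ["m" ++ S₂.idx]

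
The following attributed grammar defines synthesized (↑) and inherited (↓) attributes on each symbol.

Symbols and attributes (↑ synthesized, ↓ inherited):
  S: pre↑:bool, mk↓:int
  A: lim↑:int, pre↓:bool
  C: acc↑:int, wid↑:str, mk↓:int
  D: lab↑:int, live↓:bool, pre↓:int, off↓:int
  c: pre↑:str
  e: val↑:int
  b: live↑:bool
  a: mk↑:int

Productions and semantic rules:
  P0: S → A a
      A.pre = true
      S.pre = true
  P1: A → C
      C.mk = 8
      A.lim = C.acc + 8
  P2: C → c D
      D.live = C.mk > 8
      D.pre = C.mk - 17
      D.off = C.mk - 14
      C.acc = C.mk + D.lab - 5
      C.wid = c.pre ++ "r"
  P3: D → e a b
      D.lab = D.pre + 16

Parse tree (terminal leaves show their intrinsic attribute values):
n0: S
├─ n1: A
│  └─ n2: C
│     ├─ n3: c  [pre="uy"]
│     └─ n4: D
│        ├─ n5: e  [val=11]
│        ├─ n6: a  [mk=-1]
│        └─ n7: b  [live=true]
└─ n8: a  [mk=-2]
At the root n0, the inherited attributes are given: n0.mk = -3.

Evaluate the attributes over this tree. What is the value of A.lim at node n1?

1. n0.mk = -3  [given at root]
2. n1.pre = true  [true]
3. n2.mk = 8  [8]
4. n3.pre = "uy"  [terminal]
5. n4.live = false  [C.mk > 8]
6. n4.pre = -9  [C.mk - 17]
7. n4.off = -6  [C.mk - 14]
8. n5.val = 11  [terminal]
9. n6.mk = -1  [terminal]
10. n7.live = true  [terminal]
11. n4.lab = 7  [D.pre + 16]
12. n2.acc = 10  [C.mk + D.lab - 5]
13. n2.wid = "uyr"  [c.pre ++ "r"]
14. n1.lim = 18  [C.acc + 8]
15. n8.mk = -2  [terminal]
16. n0.pre = true  [true]

18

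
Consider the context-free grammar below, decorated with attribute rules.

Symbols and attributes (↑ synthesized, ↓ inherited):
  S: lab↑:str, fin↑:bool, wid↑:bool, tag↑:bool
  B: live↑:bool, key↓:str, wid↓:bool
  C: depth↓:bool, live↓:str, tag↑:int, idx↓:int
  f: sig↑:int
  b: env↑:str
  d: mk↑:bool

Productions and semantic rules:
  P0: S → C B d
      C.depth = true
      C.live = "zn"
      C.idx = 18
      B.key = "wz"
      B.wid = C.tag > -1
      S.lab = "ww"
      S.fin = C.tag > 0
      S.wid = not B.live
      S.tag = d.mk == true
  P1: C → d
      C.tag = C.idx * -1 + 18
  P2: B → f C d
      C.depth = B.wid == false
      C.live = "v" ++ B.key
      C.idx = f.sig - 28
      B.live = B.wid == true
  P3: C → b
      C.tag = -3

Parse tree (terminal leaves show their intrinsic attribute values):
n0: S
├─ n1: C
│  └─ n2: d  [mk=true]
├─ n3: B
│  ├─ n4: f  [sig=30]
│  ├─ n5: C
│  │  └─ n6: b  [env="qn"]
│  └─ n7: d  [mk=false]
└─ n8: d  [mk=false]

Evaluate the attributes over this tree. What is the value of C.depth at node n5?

1. n1.depth = true  [true]
2. n1.live = "zn"  ["zn"]
3. n1.idx = 18  [18]
4. n2.mk = true  [terminal]
5. n1.tag = 0  [C.idx * -1 + 18]
6. n3.key = "wz"  ["wz"]
7. n3.wid = true  [C.tag > -1]
8. n4.sig = 30  [terminal]
9. n5.depth = false  [B.wid == false]
10. n5.live = "vwz"  ["v" ++ B.key]
11. n5.idx = 2  [f.sig - 28]
12. n6.env = "qn"  [terminal]
13. n5.tag = -3  [-3]
14. n7.mk = false  [terminal]
15. n3.live = true  [B.wid == true]
16. n8.mk = false  [terminal]
17. n0.lab = "ww"  ["ww"]
18. n0.fin = false  [C.tag > 0]
19. n0.wid = false  [not B.live]
20. n0.tag = false  [d.mk == true]

false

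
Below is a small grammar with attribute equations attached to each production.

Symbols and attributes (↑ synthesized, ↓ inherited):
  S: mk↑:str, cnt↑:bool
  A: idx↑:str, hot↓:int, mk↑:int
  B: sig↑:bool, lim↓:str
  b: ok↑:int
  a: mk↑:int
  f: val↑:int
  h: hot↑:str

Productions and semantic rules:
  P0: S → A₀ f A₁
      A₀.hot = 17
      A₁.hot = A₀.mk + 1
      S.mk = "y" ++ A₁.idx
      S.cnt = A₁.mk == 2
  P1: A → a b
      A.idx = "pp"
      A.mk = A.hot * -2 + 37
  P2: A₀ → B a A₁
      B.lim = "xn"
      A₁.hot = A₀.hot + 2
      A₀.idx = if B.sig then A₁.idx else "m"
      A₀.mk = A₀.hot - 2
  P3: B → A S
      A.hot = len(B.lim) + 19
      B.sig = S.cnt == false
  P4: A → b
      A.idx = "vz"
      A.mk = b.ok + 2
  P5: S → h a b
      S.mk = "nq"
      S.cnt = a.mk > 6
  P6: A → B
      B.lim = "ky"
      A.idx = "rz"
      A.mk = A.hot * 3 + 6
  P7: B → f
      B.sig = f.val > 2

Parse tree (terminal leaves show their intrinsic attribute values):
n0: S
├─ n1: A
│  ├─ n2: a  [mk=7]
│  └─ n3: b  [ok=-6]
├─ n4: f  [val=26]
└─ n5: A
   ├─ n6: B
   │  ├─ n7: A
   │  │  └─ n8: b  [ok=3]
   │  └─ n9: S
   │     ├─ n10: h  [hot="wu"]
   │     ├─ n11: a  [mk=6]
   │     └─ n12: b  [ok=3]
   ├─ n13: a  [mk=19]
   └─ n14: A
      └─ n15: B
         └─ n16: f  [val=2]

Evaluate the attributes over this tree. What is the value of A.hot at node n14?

6

1. n1.hot = 17  [17]
2. n2.mk = 7  [terminal]
3. n3.ok = -6  [terminal]
4. n1.idx = "pp"  ["pp"]
5. n1.mk = 3  [A.hot * -2 + 37]
6. n4.val = 26  [terminal]
7. n5.hot = 4  [A₀.mk + 1]
8. n6.lim = "xn"  ["xn"]
9. n7.hot = 21  [len(B.lim) + 19]
10. n8.ok = 3  [terminal]
11. n7.idx = "vz"  ["vz"]
12. n7.mk = 5  [b.ok + 2]
13. n10.hot = "wu"  [terminal]
14. n11.mk = 6  [terminal]
15. n12.ok = 3  [terminal]
16. n9.mk = "nq"  ["nq"]
17. n9.cnt = false  [a.mk > 6]
18. n6.sig = true  [S.cnt == false]
19. n13.mk = 19  [terminal]
20. n14.hot = 6  [A₀.hot + 2]
21. n15.lim = "ky"  ["ky"]
22. n16.val = 2  [terminal]
23. n15.sig = false  [f.val > 2]
24. n14.idx = "rz"  ["rz"]
25. n14.mk = 24  [A.hot * 3 + 6]
26. n5.idx = "rz"  [if B.sig then A₁.idx else "m"]
27. n5.mk = 2  [A₀.hot - 2]
28. n0.mk = "yrz"  ["y" ++ A₁.idx]
29. n0.cnt = true  [A₁.mk == 2]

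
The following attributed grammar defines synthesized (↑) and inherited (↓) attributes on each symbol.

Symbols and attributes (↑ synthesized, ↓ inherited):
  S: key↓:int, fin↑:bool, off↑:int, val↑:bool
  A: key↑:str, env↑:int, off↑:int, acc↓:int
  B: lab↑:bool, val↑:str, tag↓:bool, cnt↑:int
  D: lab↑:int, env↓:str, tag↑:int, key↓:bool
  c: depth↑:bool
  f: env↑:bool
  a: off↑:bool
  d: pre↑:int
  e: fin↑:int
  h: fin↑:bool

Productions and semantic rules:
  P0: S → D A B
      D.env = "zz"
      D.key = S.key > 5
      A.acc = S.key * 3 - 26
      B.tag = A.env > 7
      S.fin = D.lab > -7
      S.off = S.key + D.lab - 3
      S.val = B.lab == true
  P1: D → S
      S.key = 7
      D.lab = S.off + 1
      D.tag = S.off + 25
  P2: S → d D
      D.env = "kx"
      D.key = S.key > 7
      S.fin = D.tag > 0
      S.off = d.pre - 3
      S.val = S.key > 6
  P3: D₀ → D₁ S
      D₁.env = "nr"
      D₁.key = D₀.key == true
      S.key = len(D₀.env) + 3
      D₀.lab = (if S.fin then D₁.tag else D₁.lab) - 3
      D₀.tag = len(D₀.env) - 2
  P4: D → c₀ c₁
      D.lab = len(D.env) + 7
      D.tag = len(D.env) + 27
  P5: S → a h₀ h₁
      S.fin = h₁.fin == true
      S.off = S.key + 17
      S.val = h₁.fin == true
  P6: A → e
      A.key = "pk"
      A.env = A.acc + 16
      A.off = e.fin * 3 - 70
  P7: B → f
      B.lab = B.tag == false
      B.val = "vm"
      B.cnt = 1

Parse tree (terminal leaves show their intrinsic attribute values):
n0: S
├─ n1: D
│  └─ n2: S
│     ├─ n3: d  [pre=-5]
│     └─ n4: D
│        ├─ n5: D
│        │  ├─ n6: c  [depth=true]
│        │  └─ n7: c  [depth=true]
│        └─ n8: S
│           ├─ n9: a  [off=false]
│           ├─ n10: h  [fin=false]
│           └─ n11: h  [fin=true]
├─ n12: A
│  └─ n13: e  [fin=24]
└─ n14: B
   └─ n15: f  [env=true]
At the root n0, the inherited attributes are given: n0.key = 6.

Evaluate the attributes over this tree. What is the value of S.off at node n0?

-4

1. n0.key = 6  [given at root]
2. n1.env = "zz"  ["zz"]
3. n1.key = true  [S.key > 5]
4. n2.key = 7  [7]
5. n3.pre = -5  [terminal]
6. n4.env = "kx"  ["kx"]
7. n4.key = false  [S.key > 7]
8. n5.env = "nr"  ["nr"]
9. n5.key = false  [D₀.key == true]
10. n6.depth = true  [terminal]
11. n7.depth = true  [terminal]
12. n5.lab = 9  [len(D.env) + 7]
13. n5.tag = 29  [len(D.env) + 27]
14. n8.key = 5  [len(D₀.env) + 3]
15. n9.off = false  [terminal]
16. n10.fin = false  [terminal]
17. n11.fin = true  [terminal]
18. n8.fin = true  [h₁.fin == true]
19. n8.off = 22  [S.key + 17]
20. n8.val = true  [h₁.fin == true]
21. n4.lab = 26  [(if S.fin then D₁.tag else D₁.lab) - 3]
22. n4.tag = 0  [len(D₀.env) - 2]
23. n2.fin = false  [D.tag > 0]
24. n2.off = -8  [d.pre - 3]
25. n2.val = true  [S.key > 6]
26. n1.lab = -7  [S.off + 1]
27. n1.tag = 17  [S.off + 25]
28. n12.acc = -8  [S.key * 3 - 26]
29. n13.fin = 24  [terminal]
30. n12.key = "pk"  ["pk"]
31. n12.env = 8  [A.acc + 16]
32. n12.off = 2  [e.fin * 3 - 70]
33. n14.tag = true  [A.env > 7]
34. n15.env = true  [terminal]
35. n14.lab = false  [B.tag == false]
36. n14.val = "vm"  ["vm"]
37. n14.cnt = 1  [1]
38. n0.fin = false  [D.lab > -7]
39. n0.off = -4  [S.key + D.lab - 3]
40. n0.val = false  [B.lab == true]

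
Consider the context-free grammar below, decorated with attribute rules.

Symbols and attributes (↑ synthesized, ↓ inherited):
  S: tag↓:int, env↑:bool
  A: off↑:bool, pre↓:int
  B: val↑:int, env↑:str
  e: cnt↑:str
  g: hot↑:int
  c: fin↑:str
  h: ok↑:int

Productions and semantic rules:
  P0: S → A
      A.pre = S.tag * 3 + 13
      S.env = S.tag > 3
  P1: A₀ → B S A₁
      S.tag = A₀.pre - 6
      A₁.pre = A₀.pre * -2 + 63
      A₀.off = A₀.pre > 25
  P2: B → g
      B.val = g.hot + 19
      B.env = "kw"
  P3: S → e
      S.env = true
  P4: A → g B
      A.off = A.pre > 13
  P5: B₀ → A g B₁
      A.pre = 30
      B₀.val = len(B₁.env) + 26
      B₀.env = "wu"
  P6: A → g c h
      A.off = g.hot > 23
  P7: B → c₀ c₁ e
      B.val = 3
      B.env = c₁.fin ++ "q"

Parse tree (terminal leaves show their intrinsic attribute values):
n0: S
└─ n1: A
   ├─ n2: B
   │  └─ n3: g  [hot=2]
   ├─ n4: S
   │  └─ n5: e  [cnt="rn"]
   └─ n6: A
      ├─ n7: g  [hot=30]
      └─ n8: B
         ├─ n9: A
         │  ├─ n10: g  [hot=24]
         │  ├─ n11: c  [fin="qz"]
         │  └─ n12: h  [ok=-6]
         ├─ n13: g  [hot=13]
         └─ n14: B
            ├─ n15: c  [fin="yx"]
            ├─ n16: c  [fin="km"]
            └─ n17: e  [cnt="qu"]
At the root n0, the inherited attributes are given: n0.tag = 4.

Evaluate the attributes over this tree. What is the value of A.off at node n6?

1. n0.tag = 4  [given at root]
2. n1.pre = 25  [S.tag * 3 + 13]
3. n3.hot = 2  [terminal]
4. n2.val = 21  [g.hot + 19]
5. n2.env = "kw"  ["kw"]
6. n4.tag = 19  [A₀.pre - 6]
7. n5.cnt = "rn"  [terminal]
8. n4.env = true  [true]
9. n6.pre = 13  [A₀.pre * -2 + 63]
10. n7.hot = 30  [terminal]
11. n9.pre = 30  [30]
12. n10.hot = 24  [terminal]
13. n11.fin = "qz"  [terminal]
14. n12.ok = -6  [terminal]
15. n9.off = true  [g.hot > 23]
16. n13.hot = 13  [terminal]
17. n15.fin = "yx"  [terminal]
18. n16.fin = "km"  [terminal]
19. n17.cnt = "qu"  [terminal]
20. n14.val = 3  [3]
21. n14.env = "kmq"  [c₁.fin ++ "q"]
22. n8.val = 29  [len(B₁.env) + 26]
23. n8.env = "wu"  ["wu"]
24. n6.off = false  [A.pre > 13]
25. n1.off = false  [A₀.pre > 25]
26. n0.env = true  [S.tag > 3]

false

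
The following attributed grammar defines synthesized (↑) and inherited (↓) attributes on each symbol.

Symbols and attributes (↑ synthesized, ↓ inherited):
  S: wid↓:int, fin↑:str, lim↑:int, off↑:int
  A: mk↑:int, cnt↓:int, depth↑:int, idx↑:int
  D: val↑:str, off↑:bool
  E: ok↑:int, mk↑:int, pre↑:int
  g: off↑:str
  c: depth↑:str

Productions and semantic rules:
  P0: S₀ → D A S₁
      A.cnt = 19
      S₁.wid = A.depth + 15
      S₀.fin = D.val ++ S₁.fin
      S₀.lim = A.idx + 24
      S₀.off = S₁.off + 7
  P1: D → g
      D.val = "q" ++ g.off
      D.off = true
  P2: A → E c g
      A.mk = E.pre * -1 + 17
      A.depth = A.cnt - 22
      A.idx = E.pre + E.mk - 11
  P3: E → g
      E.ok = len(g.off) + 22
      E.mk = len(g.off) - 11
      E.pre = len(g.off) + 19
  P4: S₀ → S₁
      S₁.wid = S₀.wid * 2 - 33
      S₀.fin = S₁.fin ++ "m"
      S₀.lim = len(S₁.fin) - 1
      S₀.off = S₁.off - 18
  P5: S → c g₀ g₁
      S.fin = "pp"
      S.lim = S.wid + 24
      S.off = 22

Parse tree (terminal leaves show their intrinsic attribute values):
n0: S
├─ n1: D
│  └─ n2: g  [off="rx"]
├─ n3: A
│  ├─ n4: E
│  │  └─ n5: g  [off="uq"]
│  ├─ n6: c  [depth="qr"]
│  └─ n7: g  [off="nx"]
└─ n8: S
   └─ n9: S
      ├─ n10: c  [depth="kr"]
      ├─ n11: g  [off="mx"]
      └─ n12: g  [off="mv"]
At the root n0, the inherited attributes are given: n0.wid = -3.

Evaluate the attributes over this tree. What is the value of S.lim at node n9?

1. n0.wid = -3  [given at root]
2. n2.off = "rx"  [terminal]
3. n1.val = "qrx"  ["q" ++ g.off]
4. n1.off = true  [true]
5. n3.cnt = 19  [19]
6. n5.off = "uq"  [terminal]
7. n4.ok = 24  [len(g.off) + 22]
8. n4.mk = -9  [len(g.off) - 11]
9. n4.pre = 21  [len(g.off) + 19]
10. n6.depth = "qr"  [terminal]
11. n7.off = "nx"  [terminal]
12. n3.mk = -4  [E.pre * -1 + 17]
13. n3.depth = -3  [A.cnt - 22]
14. n3.idx = 1  [E.pre + E.mk - 11]
15. n8.wid = 12  [A.depth + 15]
16. n9.wid = -9  [S₀.wid * 2 - 33]
17. n10.depth = "kr"  [terminal]
18. n11.off = "mx"  [terminal]
19. n12.off = "mv"  [terminal]
20. n9.fin = "pp"  ["pp"]
21. n9.lim = 15  [S.wid + 24]
22. n9.off = 22  [22]
23. n8.fin = "ppm"  [S₁.fin ++ "m"]
24. n8.lim = 1  [len(S₁.fin) - 1]
25. n8.off = 4  [S₁.off - 18]
26. n0.fin = "qrxppm"  [D.val ++ S₁.fin]
27. n0.lim = 25  [A.idx + 24]
28. n0.off = 11  [S₁.off + 7]

15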